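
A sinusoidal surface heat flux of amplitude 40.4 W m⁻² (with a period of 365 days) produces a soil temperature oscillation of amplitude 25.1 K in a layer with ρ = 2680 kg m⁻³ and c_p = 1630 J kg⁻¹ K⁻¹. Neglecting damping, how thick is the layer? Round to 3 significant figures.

1.85 m

ω = 2π / 3.15×10^7 s = 1.99×10^-7 s⁻¹.
Required C = F₀ / (A ω) = 40.4 / (25.1 × 1.99×10^-7) = 8.08×10^6 J/(m²·K).
D = C / (ρ c_p) = 8.08×10^6 / (2680 × 1630) = 1.85 m.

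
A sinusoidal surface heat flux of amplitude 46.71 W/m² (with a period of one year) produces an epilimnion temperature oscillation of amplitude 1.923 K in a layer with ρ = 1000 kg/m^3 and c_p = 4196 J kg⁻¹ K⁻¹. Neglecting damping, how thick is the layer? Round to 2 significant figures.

29 m

ω = 2π / 3.15×10^7 s = 1.99×10^-7 s⁻¹.
Required C = F₀ / (A ω) = 46.71 / (1.923 × 1.99×10^-7) = 1.22×10^8 J/(m²·K).
D = C / (ρ c_p) = 1.22×10^8 / (1000 × 4196) = 29.1 m.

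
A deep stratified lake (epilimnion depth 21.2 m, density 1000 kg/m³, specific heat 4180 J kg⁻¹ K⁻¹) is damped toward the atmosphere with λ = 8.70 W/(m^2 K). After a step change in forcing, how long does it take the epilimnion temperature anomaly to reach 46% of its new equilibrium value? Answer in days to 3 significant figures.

Areal heat capacity C = ρ c_p D = 1000 × 4180 × 21.2 = 8.86×10^7 J m⁻² K⁻¹.
τ = C / λ = 8.86×10^7 / 8.70 = 1.02×10^7 s.
Fraction reached: 1 − e^(−t/τ) = 0.46 ⇒ t = −τ ln(1 − 0.46) = τ × 0.616.
t = 6.28×10^6 s = 72.6 days.

72.6 days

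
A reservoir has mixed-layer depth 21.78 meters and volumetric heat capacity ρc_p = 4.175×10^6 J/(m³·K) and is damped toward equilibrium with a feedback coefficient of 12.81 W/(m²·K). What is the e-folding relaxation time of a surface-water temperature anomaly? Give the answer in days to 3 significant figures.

82.2 days

Areal heat capacity C = ρc_p × D = 4.175×10^6 × 21.78 = 9.09×10^7 J m⁻² K⁻¹.
Relaxation time τ = C / λ = 9.09×10^7 / 12.81 = 7.10×10^6 s.
In days: 7.10×10^6 s / (86400 s/day) = 82.2 days.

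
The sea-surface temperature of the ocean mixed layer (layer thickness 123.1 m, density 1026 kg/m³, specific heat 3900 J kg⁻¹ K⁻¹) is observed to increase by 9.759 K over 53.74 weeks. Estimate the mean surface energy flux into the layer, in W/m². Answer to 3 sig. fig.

148

Areal heat capacity C = ρ c_p D = 1026 × 3900 × 123.1 = 4.93×10^8 J/(m²·K).
Required heat per unit area: Q = C ΔT = 4.93×10^8 × 9.759 = 4.81×10^9 J/m².
Flux F = Q / Δt = 4.81×10^9 / 3.25×10^7 s = 148 W/m².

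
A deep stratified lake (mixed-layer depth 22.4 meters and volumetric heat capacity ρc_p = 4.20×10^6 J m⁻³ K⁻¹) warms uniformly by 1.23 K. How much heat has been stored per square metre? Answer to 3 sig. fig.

1.16×10^8

Areal heat capacity C = ρc_p × D = 4.20×10^6 × 22.4 = 9.41×10^7 J m⁻² K⁻¹.
ΔQ = C ΔT = 9.41×10^7 × 1.23 = 1.16×10^8 J/m².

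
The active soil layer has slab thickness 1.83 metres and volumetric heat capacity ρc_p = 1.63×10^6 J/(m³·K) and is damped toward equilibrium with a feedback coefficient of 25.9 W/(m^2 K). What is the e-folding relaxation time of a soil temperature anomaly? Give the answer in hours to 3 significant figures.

32.0 hours

Areal heat capacity C = ρc_p × D = 1.63×10^6 × 1.83 = 2.98×10^6 J m⁻² K⁻¹.
Relaxation time τ = C / λ = 2.98×10^6 / 25.9 = 1.15×10^5 s.
In hours: 1.15×10^5 s / (3600 s/hour) = 32.0 hours.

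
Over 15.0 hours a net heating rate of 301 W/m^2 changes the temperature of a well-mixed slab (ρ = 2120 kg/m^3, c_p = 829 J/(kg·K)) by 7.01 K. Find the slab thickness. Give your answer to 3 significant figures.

1.32 m

Heat input Q = F Δt = 301 × 54000 s = 1.63×10^7 J/m².
Required areal heat capacity C = Q / ΔT = 2.32×10^6 J/(m²·K).
Depth D = C / (ρ c_p) = 2.32×10^6 / (2120 × 829) = 1.32 m.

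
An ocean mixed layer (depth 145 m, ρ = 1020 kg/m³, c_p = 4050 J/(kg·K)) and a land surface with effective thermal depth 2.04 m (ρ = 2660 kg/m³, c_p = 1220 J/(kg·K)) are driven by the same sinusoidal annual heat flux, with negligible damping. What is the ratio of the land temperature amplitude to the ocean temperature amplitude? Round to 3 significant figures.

C_ocean = 1020 × 4050 × 145 = 5.99×10^8 J/(m²·K).
C_land = 2660 × 1220 × 2.04 = 6.62×10^6 J/(m²·K).
Undamped amplitude ∝ 1/C, so A_land/A_ocean = C_ocean/C_land = 90.5.

90.5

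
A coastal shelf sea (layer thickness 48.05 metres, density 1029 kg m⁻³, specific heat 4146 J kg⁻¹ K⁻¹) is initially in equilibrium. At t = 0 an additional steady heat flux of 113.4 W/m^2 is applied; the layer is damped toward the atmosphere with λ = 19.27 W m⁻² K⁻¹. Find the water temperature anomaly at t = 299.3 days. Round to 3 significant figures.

5.37 K

Areal heat capacity C = ρ c_p D = 1029 × 4146 × 48.05 = 2.05×10^8 J/(m^2 K).
τ = C / λ = 2.05×10^8 / 19.27 = 1.06×10^7 s.
Equilibrium anomaly ΔT_eq = F / λ = 113.4 / 19.27 = 5.88 K.
t = 299.3 days = 2.59×10^7 s, so t/τ = 2.43.
ΔT(t) = ΔT_eq (1 − e^(−t/τ)) = 5.88 × (1 − e^−2.43) = 5.37 K.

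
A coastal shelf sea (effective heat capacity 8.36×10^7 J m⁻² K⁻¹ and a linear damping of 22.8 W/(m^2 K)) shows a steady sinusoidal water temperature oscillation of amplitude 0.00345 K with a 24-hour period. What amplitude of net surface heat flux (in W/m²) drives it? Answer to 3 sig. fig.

Areal heat capacity C = 8.36×10^7 J m⁻² K⁻¹ (given).
ω = 2π / 86400 s = 7.27×10^-5 s⁻¹.
√((Cω)² + λ²) = √((6080)² + 22.8²) = 6080 W/(m²·K).
F₀ = A × √((Cω)²+λ²) = 0.00345 × 6080 = 21.0 W/m².

21.0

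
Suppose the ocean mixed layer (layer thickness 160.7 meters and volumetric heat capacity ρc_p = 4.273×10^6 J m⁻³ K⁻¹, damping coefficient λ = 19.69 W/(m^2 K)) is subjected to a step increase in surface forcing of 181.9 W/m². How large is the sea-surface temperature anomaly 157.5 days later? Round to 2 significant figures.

3.0 K

Areal heat capacity C = ρc_p × D = 4.273×10^6 × 160.7 = 6.87×10^8 J/(m²·K).
τ = C / λ = 6.87×10^8 / 19.69 = 3.49×10^7 s.
Equilibrium anomaly ΔT_eq = F / λ = 181.9 / 19.69 = 9.24 K.
t = 157.5 days = 1.36×10^7 s, so t/τ = 0.390.
ΔT(t) = ΔT_eq (1 − e^(−t/τ)) = 9.24 × (1 − e^−0.390) = 2.98 K.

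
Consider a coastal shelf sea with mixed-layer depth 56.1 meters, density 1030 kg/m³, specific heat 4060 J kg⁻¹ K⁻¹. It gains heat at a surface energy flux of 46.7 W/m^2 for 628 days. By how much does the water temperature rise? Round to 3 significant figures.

Areal heat capacity C = ρ c_p D = 1030 × 4060 × 56.1 = 2.35×10^8 J m⁻² K⁻¹.
Net heat input Q = F Δt = 46.7 × (628 days × 86400 s/day) = 2.53×10^9 J/m².
ΔT = Q / C = 2.53×10^9 / 2.35×10^8 = 10.8 K.

10.8 K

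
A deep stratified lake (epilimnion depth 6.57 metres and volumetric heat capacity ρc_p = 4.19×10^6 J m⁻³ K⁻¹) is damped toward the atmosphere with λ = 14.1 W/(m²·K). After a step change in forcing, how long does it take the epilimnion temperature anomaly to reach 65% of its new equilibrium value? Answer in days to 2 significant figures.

24 days

Areal heat capacity C = ρc_p × D = 4.19×10^6 × 6.57 = 2.75×10^7 J/(m²·K).
τ = C / λ = 2.75×10^7 / 14.1 = 1.95×10^6 s.
Fraction reached: 1 − e^(−t/τ) = 0.65 ⇒ t = −τ ln(1 − 0.65) = τ × 1.05.
t = 2.05×10^6 s = 23.7 days.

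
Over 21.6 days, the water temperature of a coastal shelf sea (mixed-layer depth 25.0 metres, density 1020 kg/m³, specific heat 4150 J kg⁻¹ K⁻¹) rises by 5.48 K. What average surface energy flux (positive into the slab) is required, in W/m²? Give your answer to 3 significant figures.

Areal heat capacity C = ρ c_p D = 1020 × 4150 × 25.0 = 1.06×10^8 J/(m^2 K).
Required heat per unit area: Q = C ΔT = 1.06×10^8 × 5.48 = 5.80×10^8 J/m².
Flux F = Q / Δt = 5.80×10^8 / 1.87×10^6 s = 311 W/m².

311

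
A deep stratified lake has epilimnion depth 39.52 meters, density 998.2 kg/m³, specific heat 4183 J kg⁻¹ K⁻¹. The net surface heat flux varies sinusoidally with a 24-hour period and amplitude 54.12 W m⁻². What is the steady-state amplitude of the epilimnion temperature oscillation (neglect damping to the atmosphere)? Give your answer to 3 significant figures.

0.00451 K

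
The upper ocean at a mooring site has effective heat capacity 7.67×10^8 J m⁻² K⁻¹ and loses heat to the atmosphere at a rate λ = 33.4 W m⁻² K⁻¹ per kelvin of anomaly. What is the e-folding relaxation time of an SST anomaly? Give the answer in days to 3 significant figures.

Areal heat capacity C = 7.67×10^8 J m⁻² K⁻¹ (given).
Relaxation time τ = C / λ = 7.67×10^8 / 33.4 = 2.30×10^7 s.
In days: 2.30×10^7 s / (86400 s/day) = 266 days.

266 days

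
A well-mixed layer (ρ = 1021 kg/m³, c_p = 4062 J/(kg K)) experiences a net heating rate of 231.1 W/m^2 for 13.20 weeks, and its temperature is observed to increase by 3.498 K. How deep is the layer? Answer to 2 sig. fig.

130 m

Heat input Q = F Δt = 231.1 × 7.98×10^6 s = 1.84×10^9 J/m².
Required areal heat capacity C = Q / ΔT = 5.27×10^8 J/(m²·K).
Depth D = C / (ρ c_p) = 5.27×10^8 / (1021 × 4062) = 127 m.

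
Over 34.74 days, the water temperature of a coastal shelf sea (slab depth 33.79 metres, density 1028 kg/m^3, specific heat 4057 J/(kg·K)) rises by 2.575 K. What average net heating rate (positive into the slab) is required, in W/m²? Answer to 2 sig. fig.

120

Areal heat capacity C = ρ c_p D = 1028 × 4057 × 33.79 = 1.41×10^8 J/(m^2 K).
Required heat per unit area: Q = C ΔT = 1.41×10^8 × 2.575 = 3.63×10^8 J/m².
Flux F = Q / Δt = 3.63×10^8 / 3.00×10^6 s = 121 W/m².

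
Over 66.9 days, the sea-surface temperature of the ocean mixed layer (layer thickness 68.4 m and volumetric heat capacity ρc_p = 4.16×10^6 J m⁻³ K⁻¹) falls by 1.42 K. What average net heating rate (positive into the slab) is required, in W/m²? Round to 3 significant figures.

Areal heat capacity C = ρc_p × D = 4.16×10^6 × 68.4 = 2.85×10^8 J/(m^2 K).
Required heat per unit area: Q = C ΔT = 2.85×10^8 × -1.42 = -4.04×10^8 J/m².
Flux F = Q / Δt = -4.04×10^8 / 5.78×10^6 s = -69.9 W/m².

-69.9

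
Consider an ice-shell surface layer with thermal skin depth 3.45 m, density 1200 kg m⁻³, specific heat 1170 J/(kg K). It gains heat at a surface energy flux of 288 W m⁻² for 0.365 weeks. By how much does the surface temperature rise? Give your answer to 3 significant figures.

13.1 K

Areal heat capacity C = ρ c_p D = 1200 × 1170 × 3.45 = 4.84×10^6 J m⁻² K⁻¹.
Net heat input Q = F Δt = 288 × (0.365 weeks × 6.048×10^5 s/week) = 6.36×10^7 J/m².
ΔT = Q / C = 6.36×10^7 / 4.84×10^6 = 13.1 K.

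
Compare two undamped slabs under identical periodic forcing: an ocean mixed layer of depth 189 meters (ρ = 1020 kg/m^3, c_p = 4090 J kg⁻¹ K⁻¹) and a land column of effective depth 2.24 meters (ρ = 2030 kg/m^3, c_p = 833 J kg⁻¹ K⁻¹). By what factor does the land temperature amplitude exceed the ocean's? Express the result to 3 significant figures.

208

C_ocean = 1020 × 4090 × 189 = 7.88×10^8 J/(m²·K).
C_land = 2030 × 833 × 2.24 = 3.79×10^6 J/(m²·K).
Undamped amplitude ∝ 1/C, so A_land/A_ocean = C_ocean/C_land = 208.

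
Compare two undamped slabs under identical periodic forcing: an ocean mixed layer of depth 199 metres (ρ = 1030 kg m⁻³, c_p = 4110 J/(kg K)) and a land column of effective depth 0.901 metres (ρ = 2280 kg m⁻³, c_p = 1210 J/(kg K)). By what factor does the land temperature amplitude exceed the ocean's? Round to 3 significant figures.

C_ocean = 1030 × 4110 × 199 = 8.42×10^8 J/(m²·K).
C_land = 2280 × 1210 × 0.901 = 2.49×10^6 J/(m²·K).
Undamped amplitude ∝ 1/C, so A_land/A_ocean = C_ocean/C_land = 339.

339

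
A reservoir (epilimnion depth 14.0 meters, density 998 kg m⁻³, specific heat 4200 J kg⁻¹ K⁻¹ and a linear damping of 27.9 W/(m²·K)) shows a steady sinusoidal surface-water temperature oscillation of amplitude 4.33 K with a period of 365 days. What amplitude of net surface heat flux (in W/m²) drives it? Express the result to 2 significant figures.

130

Areal heat capacity C = ρ c_p D = 998 × 4200 × 14.0 = 5.87×10^7 J/(m²·K).
ω = 2π / 3.15×10^7 s = 1.99×10^-7 s⁻¹.
√((Cω)² + λ²) = √((11.7)² + 27.9²) = 30.3 W/(m²·K).
F₀ = A × √((Cω)²+λ²) = 4.33 × 30.3 = 131 W/m².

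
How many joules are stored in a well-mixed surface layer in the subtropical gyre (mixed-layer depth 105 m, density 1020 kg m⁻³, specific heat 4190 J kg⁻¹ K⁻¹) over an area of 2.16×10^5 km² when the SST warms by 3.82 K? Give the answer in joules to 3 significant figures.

Areal heat capacity C = ρ c_p D = 1020 × 4190 × 105 = 4.49×10^8 J m⁻² K⁻¹.
Heat per unit area: q = C ΔT = 4.49×10^8 × 3.82 = 1.71×10^9 J/m².
Total heat: Q = q × A = 1.71×10^9 × (2.16×10^5 × 10⁶ m²) = 3.70×10^20 J.

3.70×10^20 J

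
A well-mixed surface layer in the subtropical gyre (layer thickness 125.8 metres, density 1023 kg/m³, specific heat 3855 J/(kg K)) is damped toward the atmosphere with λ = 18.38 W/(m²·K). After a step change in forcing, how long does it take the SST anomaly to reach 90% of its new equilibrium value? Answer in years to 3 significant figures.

1.97 years

Areal heat capacity C = ρ c_p D = 1023 × 3855 × 125.8 = 4.96×10^8 J m⁻² K⁻¹.
τ = C / λ = 4.96×10^8 / 18.38 = 2.70×10^7 s.
Fraction reached: 1 − e^(−t/τ) = 0.90 ⇒ t = −τ ln(1 − 0.90) = τ × 2.30.
t = 6.22×10^7 s = 1.97 years.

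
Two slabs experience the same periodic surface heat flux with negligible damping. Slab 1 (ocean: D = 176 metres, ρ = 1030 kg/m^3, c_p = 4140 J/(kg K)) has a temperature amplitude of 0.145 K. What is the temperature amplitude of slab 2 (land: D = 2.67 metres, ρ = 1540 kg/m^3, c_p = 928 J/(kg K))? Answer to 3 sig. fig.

28.5 K

C_ocean = 7.50×10^8 J/(m²·K); C_land = 3.82×10^6 J/(m²·K).
A ∝ 1/C ⇒ A_land = A_ocean × C_ocean/C_land = 0.145 × 197 = 28.5 K.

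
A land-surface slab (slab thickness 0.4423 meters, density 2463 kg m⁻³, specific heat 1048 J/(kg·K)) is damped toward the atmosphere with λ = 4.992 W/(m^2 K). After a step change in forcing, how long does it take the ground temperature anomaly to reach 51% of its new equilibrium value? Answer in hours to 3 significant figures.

Areal heat capacity C = ρ c_p D = 2463 × 1048 × 0.4423 = 1.14×10^6 J/(m^2 K).
τ = C / λ = 1.14×10^6 / 4.992 = 2.29×10^5 s.
Fraction reached: 1 − e^(−t/τ) = 0.51 ⇒ t = −τ ln(1 − 0.51) = τ × 0.713.
t = 1.63×10^5 s = 45.3 hours.

45.3 hours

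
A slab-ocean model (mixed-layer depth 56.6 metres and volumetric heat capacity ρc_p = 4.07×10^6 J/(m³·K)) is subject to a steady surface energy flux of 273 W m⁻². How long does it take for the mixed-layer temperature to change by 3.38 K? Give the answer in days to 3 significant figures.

33.0 days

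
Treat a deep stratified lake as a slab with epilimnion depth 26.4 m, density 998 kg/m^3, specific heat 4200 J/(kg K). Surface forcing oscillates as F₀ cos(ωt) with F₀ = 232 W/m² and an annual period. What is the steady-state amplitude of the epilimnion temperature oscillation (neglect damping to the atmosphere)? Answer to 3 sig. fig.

10.5 K

Areal heat capacity C = ρ c_p D = 998 × 4200 × 26.4 = 1.11×10^8 J/(m²·K).
Angular frequency ω = 2π / T = 2π / 3.15×10^7 s = 1.99×10^-7 s⁻¹.
Cω = 1.11×10^8 × 1.99×10^-7 = 22.0 W/(m²·K).
Amplitude A = F₀ / (Cω) = 232 / 22.0 = 10.5 K.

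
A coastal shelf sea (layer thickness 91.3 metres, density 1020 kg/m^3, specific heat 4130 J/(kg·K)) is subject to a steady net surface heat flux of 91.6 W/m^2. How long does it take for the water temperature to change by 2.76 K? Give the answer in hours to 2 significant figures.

3200 hours

Areal heat capacity C = ρ c_p D = 1020 × 4130 × 91.3 = 3.85×10^8 J/(m^2 K).
Time required: Δt = C ΔT / F = 3.85×10^8 × 2.76 / 91.6 = 1.16×10^7 s.
In hours: 1.16×10^7 s / (3600 s/hour) = 3220 hours.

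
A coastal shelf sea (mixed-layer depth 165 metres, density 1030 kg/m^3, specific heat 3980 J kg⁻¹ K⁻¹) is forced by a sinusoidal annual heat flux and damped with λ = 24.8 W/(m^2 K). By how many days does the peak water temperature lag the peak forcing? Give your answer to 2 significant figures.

81 days

Areal heat capacity C = ρ c_p D = 1030 × 3980 × 165 = 6.76×10^8 J m⁻² K⁻¹.
ω = 2π / 3.15×10^7 s = 1.99×10^-7 s⁻¹.
Phase lag φ = arctan(Cω/λ) = arctan(135/24.8) = 1.39 rad.
Time lag = φ / ω = 1.39 / 1.99×10^-7 = 6.97×10^6 s = 80.7 days.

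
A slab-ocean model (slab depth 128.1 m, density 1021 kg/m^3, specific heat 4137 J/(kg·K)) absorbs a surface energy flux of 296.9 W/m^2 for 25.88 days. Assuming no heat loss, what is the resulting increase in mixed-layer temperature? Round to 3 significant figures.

1.23 K

Areal heat capacity C = ρ c_p D = 1021 × 4137 × 128.1 = 5.41×10^8 J/(m^2 K).
Net heat input Q = F Δt = 296.9 × (25.88 days × 86400 s/day) = 6.64×10^8 J/m².
ΔT = Q / C = 6.64×10^8 / 5.41×10^8 = 1.23 K.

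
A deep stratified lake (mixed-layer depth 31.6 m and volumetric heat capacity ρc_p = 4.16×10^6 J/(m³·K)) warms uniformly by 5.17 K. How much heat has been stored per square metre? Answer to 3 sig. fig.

6.80×10^8

Areal heat capacity C = ρc_p × D = 4.16×10^6 × 31.6 = 1.31×10^8 J/(m²·K).
ΔQ = C ΔT = 1.31×10^8 × 5.17 = 6.80×10^8 J/m².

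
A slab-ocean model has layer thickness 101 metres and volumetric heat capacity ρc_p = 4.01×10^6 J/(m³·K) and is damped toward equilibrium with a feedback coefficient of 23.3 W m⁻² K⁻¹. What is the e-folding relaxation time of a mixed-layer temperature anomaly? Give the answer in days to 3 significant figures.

Areal heat capacity C = ρc_p × D = 4.01×10^6 × 101 = 4.05×10^8 J m⁻² K⁻¹.
Relaxation time τ = C / λ = 4.05×10^8 / 23.3 = 1.74×10^7 s.
In days: 1.74×10^7 s / (86400 s/day) = 201 days.

201 days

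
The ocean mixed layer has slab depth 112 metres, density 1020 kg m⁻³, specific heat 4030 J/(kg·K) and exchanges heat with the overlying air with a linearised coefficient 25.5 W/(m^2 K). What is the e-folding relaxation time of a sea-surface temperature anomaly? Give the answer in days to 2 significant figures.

210 days

Areal heat capacity C = ρ c_p D = 1020 × 4030 × 112 = 4.60×10^8 J/(m²·K).
Relaxation time τ = C / λ = 4.60×10^8 / 25.5 = 1.81×10^7 s.
In days: 1.81×10^7 s / (86400 s/day) = 209 days.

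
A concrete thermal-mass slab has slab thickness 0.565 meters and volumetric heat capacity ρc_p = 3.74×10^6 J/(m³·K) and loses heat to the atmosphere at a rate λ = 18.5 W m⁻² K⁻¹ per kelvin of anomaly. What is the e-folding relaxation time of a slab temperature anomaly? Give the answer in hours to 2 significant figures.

Areal heat capacity C = ρc_p × D = 3.74×10^6 × 0.565 = 2.11×10^6 J/(m^2 K).
Relaxation time τ = C / λ = 2.11×10^6 / 18.5 = 1.14×10^5 s.
In hours: 1.14×10^5 s / (3600 s/hour) = 31.7 hours.

32 hours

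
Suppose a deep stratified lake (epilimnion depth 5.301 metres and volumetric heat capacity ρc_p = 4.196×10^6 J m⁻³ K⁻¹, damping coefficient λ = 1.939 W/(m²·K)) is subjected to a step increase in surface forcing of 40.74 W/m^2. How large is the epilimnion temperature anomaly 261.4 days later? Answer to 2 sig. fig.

Areal heat capacity C = ρc_p × D = 4.196×10^6 × 5.301 = 2.22×10^7 J/(m^2 K).
τ = C / λ = 2.22×10^7 / 1.939 = 1.15×10^7 s.
Equilibrium anomaly ΔT_eq = F / λ = 40.74 / 1.939 = 21.0 K.
t = 261.4 days = 2.26×10^7 s, so t/τ = 1.97.
ΔT(t) = ΔT_eq (1 − e^(−t/τ)) = 21.0 × (1 − e^−1.97) = 18.1 K.

18 K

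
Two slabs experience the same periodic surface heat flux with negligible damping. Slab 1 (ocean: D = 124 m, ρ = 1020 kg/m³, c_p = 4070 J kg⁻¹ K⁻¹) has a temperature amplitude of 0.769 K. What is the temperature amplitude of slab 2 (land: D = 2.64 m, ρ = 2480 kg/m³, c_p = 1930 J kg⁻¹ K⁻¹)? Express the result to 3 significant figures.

C_ocean = 5.15×10^8 J/(m²·K); C_land = 1.26×10^7 J/(m²·K).
A ∝ 1/C ⇒ A_land = A_ocean × C_ocean/C_land = 0.769 × 40.7 = 31.3 K.

31.3 K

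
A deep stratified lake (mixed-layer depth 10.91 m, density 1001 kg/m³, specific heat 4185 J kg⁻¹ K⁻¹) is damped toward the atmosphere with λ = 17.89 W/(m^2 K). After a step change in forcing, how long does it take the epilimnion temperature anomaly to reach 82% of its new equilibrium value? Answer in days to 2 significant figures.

51 days

Areal heat capacity C = ρ c_p D = 1001 × 4185 × 10.91 = 4.57×10^7 J m⁻² K⁻¹.
τ = C / λ = 4.57×10^7 / 17.89 = 2.55×10^6 s.
Fraction reached: 1 − e^(−t/τ) = 0.82 ⇒ t = −τ ln(1 − 0.82) = τ × 1.71.
t = 4.38×10^6 s = 50.7 days.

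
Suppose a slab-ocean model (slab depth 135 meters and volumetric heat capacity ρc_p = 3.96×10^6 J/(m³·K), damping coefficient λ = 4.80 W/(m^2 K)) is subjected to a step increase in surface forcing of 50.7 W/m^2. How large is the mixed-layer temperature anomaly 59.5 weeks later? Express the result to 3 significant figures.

2.92 K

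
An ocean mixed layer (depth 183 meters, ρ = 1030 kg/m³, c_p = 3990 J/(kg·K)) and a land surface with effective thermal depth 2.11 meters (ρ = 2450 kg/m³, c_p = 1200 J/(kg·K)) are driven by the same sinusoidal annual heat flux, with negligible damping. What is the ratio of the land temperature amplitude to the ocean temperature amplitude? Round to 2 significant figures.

C_ocean = 1030 × 3990 × 183 = 7.52×10^8 J/(m²·K).
C_land = 2450 × 1200 × 2.11 = 6.20×10^6 J/(m²·K).
Undamped amplitude ∝ 1/C, so A_land/A_ocean = C_ocean/C_land = 121.

120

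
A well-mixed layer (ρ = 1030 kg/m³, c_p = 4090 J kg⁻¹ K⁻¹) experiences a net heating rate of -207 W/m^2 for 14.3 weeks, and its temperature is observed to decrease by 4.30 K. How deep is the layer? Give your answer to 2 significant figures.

99 m

Heat input Q = F Δt = -207 × 8.65×10^6 s = -1.79×10^9 J/m².
Required areal heat capacity C = Q / ΔT = 4.16×10^8 J/(m²·K).
Depth D = C / (ρ c_p) = 4.16×10^8 / (1030 × 4090) = 98.8 m.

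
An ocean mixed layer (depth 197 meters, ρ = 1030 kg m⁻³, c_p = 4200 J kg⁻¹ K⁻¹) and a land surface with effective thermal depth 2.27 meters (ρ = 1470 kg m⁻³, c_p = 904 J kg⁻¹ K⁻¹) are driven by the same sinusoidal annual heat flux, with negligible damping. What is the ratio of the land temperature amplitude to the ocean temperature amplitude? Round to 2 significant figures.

C_ocean = 1030 × 4200 × 197 = 8.52×10^8 J/(m²·K).
C_land = 1470 × 904 × 2.27 = 3.02×10^6 J/(m²·K).
Undamped amplitude ∝ 1/C, so A_land/A_ocean = C_ocean/C_land = 283.

280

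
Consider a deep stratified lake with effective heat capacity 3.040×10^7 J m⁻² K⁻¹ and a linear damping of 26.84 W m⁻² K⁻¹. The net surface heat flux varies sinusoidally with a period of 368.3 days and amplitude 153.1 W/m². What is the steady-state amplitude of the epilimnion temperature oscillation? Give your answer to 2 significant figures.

Areal heat capacity C = 3.040×10^7 J m⁻² K⁻¹ (given).
Angular frequency ω = 2π / T = 2π / 3.18×10^7 s = 1.97×10^-7 s⁻¹.
√((Cω)² + λ²) = √((6.00)² + 26.84²) = 27.5 W/(m²·K).
Amplitude A = F₀ / √((Cω)²+λ²) = 153.1 / 27.5 = 5.57 K.

5.6 K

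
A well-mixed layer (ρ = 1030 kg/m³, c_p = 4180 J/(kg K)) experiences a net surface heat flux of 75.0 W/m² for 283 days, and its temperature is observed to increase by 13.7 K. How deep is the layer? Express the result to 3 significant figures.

31.1 m

Heat input Q = F Δt = 75.0 × 2.45×10^7 s = 1.83×10^9 J/m².
Required areal heat capacity C = Q / ΔT = 1.34×10^8 J/(m²·K).
Depth D = C / (ρ c_p) = 1.34×10^8 / (1030 × 4180) = 31.1 m.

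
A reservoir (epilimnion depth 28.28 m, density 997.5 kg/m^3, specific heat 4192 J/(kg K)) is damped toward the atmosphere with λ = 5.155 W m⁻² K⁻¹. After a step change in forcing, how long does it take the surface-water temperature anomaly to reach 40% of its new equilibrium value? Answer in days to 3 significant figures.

136 days

Areal heat capacity C = ρ c_p D = 997.5 × 4192 × 28.28 = 1.18×10^8 J/(m²·K).
τ = C / λ = 1.18×10^8 / 5.155 = 2.29×10^7 s.
Fraction reached: 1 − e^(−t/τ) = 0.40 ⇒ t = −τ ln(1 − 0.40) = τ × 0.511.
t = 1.17×10^7 s = 136 days.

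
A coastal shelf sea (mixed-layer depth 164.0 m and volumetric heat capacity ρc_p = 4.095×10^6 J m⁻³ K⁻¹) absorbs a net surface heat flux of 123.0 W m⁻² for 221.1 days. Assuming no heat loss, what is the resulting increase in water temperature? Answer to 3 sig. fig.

3.50 K

Areal heat capacity C = ρc_p × D = 4.095×10^6 × 164.0 = 6.72×10^8 J/(m²·K).
Net heat input Q = F Δt = 123.0 × (221.1 days × 86400 s/day) = 2.35×10^9 J/m².
ΔT = Q / C = 2.35×10^9 / 6.72×10^8 = 3.50 K.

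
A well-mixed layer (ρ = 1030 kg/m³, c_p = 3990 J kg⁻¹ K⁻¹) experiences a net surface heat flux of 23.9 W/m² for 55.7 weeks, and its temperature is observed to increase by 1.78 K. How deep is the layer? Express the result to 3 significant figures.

110 m

Heat input Q = F Δt = 23.9 × 3.37×10^7 s = 8.05×10^8 J/m².
Required areal heat capacity C = Q / ΔT = 4.52×10^8 J/(m²·K).
Depth D = C / (ρ c_p) = 4.52×10^8 / (1030 × 3990) = 110 m.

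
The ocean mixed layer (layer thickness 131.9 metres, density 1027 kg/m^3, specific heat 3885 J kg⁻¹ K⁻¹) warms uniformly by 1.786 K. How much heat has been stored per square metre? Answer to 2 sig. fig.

9.4×10^8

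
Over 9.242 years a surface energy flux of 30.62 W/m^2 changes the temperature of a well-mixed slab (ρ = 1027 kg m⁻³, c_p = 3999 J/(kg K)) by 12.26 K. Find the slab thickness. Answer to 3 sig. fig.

Heat input Q = F Δt = 30.62 × 2.92×10^8 s = 8.93×10^9 J/m².
Required areal heat capacity C = Q / ΔT = 7.28×10^8 J/(m²·K).
Depth D = C / (ρ c_p) = 7.28×10^8 / (1027 × 3999) = 177 m.

177 m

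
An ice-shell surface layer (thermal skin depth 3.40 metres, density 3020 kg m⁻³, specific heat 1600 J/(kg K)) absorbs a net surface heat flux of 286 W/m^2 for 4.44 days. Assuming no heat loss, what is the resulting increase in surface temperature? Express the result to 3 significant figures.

6.68 K

Areal heat capacity C = ρ c_p D = 3020 × 1600 × 3.40 = 1.64×10^7 J/(m²·K).
Net heat input Q = F Δt = 286 × (4.44 days × 86400 s/day) = 1.10×10^8 J/m².
ΔT = Q / C = 1.10×10^8 / 1.64×10^7 = 6.68 K.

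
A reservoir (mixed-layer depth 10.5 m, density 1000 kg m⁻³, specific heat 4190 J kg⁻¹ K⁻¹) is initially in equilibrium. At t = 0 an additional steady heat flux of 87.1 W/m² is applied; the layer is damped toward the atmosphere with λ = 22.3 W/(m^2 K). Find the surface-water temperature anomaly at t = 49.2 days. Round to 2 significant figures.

3.5 K

Areal heat capacity C = ρ c_p D = 1000 × 4190 × 10.5 = 4.40×10^7 J/(m^2 K).
τ = C / λ = 4.40×10^7 / 22.3 = 1.97×10^6 s.
Equilibrium anomaly ΔT_eq = F / λ = 87.1 / 22.3 = 3.91 K.
t = 49.2 days = 4.25×10^6 s, so t/τ = 2.15.
ΔT(t) = ΔT_eq (1 − e^(−t/τ)) = 3.91 × (1 − e^−2.15) = 3.45 K.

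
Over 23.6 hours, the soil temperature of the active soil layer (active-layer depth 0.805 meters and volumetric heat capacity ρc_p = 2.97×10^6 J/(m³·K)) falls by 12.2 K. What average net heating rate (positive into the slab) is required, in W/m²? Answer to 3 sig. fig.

-343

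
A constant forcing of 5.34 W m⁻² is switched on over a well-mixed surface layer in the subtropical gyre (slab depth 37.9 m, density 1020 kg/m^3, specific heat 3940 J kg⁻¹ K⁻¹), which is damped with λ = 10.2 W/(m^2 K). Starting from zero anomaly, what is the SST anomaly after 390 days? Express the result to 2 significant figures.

0.47 K

Areal heat capacity C = ρ c_p D = 1020 × 3940 × 37.9 = 1.52×10^8 J m⁻² K⁻¹.
τ = C / λ = 1.52×10^8 / 10.2 = 1.49×10^7 s.
Equilibrium anomaly ΔT_eq = F / λ = 5.34 / 10.2 = 0.524 K.
t = 390 days = 3.37×10^7 s, so t/τ = 2.26.
ΔT(t) = ΔT_eq (1 − e^(−t/τ)) = 0.524 × (1 − e^−2.26) = 0.469 K.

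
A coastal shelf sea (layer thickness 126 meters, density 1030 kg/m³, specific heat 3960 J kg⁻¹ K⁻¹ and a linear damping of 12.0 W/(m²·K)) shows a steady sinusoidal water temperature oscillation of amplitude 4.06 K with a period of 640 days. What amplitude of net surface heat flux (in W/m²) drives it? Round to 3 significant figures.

Areal heat capacity C = ρ c_p D = 1030 × 3960 × 126 = 5.14×10^8 J/(m^2 K).
ω = 2π / 5.53×10^7 s = 1.14×10^-7 s⁻¹.
√((Cω)² + λ²) = √((58.4)² + 12.0²) = 59.6 W/(m²·K).
F₀ = A × √((Cω)²+λ²) = 4.06 × 59.6 = 242 W/m².

242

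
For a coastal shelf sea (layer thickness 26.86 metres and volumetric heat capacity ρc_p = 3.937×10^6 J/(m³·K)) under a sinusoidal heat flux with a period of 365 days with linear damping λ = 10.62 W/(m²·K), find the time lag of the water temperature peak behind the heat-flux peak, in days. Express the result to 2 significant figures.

64 days

Areal heat capacity C = ρc_p × D = 3.937×10^6 × 26.86 = 1.06×10^8 J m⁻² K⁻¹.
ω = 2π / 3.15×10^7 s = 1.99×10^-7 s⁻¹.
Phase lag φ = arctan(Cω/λ) = arctan(21.1/10.62) = 1.10 rad.
Time lag = φ / ω = 1.10 / 1.99×10^-7 = 5.54×10^6 s = 64.1 days.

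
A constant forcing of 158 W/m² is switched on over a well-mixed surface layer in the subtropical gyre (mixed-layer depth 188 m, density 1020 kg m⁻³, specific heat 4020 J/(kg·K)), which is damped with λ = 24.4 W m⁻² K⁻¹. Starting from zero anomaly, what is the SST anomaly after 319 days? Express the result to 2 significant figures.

3.8 K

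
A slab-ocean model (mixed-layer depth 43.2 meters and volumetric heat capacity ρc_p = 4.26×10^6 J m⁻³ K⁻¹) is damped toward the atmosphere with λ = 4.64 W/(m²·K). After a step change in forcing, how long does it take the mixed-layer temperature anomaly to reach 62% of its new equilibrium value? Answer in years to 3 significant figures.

Areal heat capacity C = ρc_p × D = 4.26×10^6 × 43.2 = 1.84×10^8 J/(m^2 K).
τ = C / λ = 1.84×10^8 / 4.64 = 3.97×10^7 s.
Fraction reached: 1 − e^(−t/τ) = 0.62 ⇒ t = −τ ln(1 − 0.62) = τ × 0.968.
t = 3.84×10^7 s = 1.22 years.

1.22 years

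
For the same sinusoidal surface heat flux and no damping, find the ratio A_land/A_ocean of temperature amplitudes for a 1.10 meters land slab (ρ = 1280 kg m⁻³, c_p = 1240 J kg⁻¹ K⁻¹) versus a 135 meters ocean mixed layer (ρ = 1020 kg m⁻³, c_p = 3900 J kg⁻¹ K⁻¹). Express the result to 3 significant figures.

308

C_ocean = 1020 × 3900 × 135 = 5.37×10^8 J/(m²·K).
C_land = 1280 × 1240 × 1.10 = 1.75×10^6 J/(m²·K).
Undamped amplitude ∝ 1/C, so A_land/A_ocean = C_ocean/C_land = 308.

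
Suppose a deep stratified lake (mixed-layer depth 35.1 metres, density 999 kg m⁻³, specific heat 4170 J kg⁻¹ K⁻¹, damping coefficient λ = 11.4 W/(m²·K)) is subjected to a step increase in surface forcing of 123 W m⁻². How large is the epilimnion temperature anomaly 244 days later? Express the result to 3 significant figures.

Areal heat capacity C = ρ c_p D = 999 × 4170 × 35.1 = 1.46×10^8 J/(m^2 K).
τ = C / λ = 1.46×10^8 / 11.4 = 1.28×10^7 s.
Equilibrium anomaly ΔT_eq = F / λ = 123 / 11.4 = 10.8 K.
t = 244 days = 2.11×10^7 s, so t/τ = 1.64.
ΔT(t) = ΔT_eq (1 − e^(−t/τ)) = 10.8 × (1 − e^−1.64) = 8.70 K.

8.70 K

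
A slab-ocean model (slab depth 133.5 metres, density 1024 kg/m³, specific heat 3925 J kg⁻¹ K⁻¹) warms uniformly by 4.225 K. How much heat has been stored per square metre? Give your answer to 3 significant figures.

2.27×10^9

Areal heat capacity C = ρ c_p D = 1024 × 3925 × 133.5 = 5.37×10^8 J m⁻² K⁻¹.
ΔQ = C ΔT = 5.37×10^8 × 4.225 = 2.27×10^9 J/m².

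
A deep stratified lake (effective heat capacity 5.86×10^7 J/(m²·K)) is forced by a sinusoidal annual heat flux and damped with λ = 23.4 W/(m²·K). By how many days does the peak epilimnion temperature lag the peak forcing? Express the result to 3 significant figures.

Areal heat capacity C = 5.86×10^7 J/(m²·K) (given).
ω = 2π / 3.15×10^7 s = 1.99×10^-7 s⁻¹.
Phase lag φ = arctan(Cω/λ) = arctan(11.7/23.4) = 0.463 rad.
Time lag = φ / ω = 0.463 / 1.99×10^-7 = 2.32×10^6 s = 26.9 days.

26.9 days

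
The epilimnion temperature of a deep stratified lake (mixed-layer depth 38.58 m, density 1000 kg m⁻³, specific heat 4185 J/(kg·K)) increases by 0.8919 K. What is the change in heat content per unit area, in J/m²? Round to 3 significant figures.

Areal heat capacity C = ρ c_p D = 1000 × 4185 × 38.58 = 1.61×10^8 J/(m^2 K).
ΔQ = C ΔT = 1.61×10^8 × 0.8919 = 1.44×10^8 J/m².

1.44×10^8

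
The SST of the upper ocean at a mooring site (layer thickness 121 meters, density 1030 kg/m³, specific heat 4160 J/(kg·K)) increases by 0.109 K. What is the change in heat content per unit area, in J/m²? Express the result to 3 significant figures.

5.65×10^7

Areal heat capacity C = ρ c_p D = 1030 × 4160 × 121 = 5.18×10^8 J/(m^2 K).
ΔQ = C ΔT = 5.18×10^8 × 0.109 = 5.65×10^7 J/m².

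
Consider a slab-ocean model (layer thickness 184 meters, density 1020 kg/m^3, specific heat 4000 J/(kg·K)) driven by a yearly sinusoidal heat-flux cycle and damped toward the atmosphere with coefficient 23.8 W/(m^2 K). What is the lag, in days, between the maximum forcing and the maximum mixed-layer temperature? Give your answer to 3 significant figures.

Areal heat capacity C = ρ c_p D = 1020 × 4000 × 184 = 7.51×10^8 J/(m²·K).
ω = 2π / 3.15×10^7 s = 1.99×10^-7 s⁻¹.
Phase lag φ = arctan(Cω/λ) = arctan(150/23.8) = 1.41 rad.
Time lag = φ / ω = 1.41 / 1.99×10^-7 = 7.09×10^6 s = 82.1 days.

82.1 days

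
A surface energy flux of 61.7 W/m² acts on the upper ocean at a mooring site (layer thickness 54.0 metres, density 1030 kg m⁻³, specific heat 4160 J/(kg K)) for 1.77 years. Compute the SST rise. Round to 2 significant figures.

Areal heat capacity C = ρ c_p D = 1030 × 4160 × 54.0 = 2.31×10^8 J/(m²·K).
Net heat input Q = F Δt = 61.7 × (1.77 years × 3.156×10^7 s/year) = 3.45×10^9 J/m².
ΔT = Q / C = 3.45×10^9 / 2.31×10^8 = 14.9 K.

15 K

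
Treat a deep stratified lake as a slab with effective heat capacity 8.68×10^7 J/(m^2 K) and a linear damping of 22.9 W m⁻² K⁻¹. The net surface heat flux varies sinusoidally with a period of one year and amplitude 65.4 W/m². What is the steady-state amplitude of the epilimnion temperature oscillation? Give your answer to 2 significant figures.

2.3 K

Areal heat capacity C = 8.68×10^7 J/(m^2 K) (given).
Angular frequency ω = 2π / T = 2π / 3.15×10^7 s = 1.99×10^-7 s⁻¹.
√((Cω)² + λ²) = √((17.3)² + 22.9²) = 28.7 W/(m²·K).
Amplitude A = F₀ / √((Cω)²+λ²) = 65.4 / 28.7 = 2.28 K.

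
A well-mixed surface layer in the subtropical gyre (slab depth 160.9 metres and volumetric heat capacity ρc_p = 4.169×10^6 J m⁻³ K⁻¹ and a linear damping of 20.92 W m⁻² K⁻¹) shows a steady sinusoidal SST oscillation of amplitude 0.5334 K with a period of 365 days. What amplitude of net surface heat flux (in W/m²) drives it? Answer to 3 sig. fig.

72.2

Areal heat capacity C = ρc_p × D = 4.169×10^6 × 160.9 = 6.71×10^8 J/(m^2 K).
ω = 2π / 3.15×10^7 s = 1.99×10^-7 s⁻¹.
√((Cω)² + λ²) = √((134)² + 20.92²) = 135 W/(m²·K).
F₀ = A × √((Cω)²+λ²) = 0.5334 × 135 = 72.2 W/m².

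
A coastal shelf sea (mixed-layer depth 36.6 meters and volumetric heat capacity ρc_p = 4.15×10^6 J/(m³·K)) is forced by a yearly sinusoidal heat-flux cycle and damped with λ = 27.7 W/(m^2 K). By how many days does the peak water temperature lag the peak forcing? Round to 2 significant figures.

Areal heat capacity C = ρc_p × D = 4.15×10^6 × 36.6 = 1.52×10^8 J/(m^2 K).
ω = 2π / 3.15×10^7 s = 1.99×10^-7 s⁻¹.
Phase lag φ = arctan(Cω/λ) = arctan(30.3/27.7) = 0.830 rad.
Time lag = φ / ω = 0.830 / 1.99×10^-7 = 4.16×10^6 s = 48.2 days.

48 days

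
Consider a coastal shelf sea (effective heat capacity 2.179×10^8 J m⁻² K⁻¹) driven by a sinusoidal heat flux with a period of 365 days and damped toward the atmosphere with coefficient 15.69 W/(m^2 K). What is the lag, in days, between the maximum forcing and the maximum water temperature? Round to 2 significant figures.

71 days

Areal heat capacity C = 2.179×10^8 J m⁻² K⁻¹ (given).
ω = 2π / 3.15×10^7 s = 1.99×10^-7 s⁻¹.
Phase lag φ = arctan(Cω/λ) = arctan(43.4/15.69) = 1.22 rad.
Time lag = φ / ω = 1.22 / 1.99×10^-7 = 6.14×10^6 s = 71.1 days.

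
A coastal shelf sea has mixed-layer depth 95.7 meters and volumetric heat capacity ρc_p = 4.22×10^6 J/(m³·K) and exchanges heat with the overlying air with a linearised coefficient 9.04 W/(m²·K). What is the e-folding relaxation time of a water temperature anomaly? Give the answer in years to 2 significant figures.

1.4 years

Areal heat capacity C = ρc_p × D = 4.22×10^6 × 95.7 = 4.04×10^8 J/(m^2 K).
Relaxation time τ = C / λ = 4.04×10^8 / 9.04 = 4.47×10^7 s.
In years: 4.47×10^7 s / (3.156×10^7 s/year) = 1.42 years.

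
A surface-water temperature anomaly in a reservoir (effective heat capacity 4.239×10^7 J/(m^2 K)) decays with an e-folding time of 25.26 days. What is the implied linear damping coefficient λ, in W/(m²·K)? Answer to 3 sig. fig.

19.4

Areal heat capacity C = 4.239×10^7 J/(m^2 K) (given).
τ = 25.26 days = 2.18×10^6 s.
λ = C / τ = 4.24×10^7 / 2.18×10^6 = 19.4 W/(m²·K).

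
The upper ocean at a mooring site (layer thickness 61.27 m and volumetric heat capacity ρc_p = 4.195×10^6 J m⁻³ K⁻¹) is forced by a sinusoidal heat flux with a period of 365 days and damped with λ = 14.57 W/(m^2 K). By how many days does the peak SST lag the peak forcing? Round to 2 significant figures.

75 days

Areal heat capacity C = ρc_p × D = 4.195×10^6 × 61.27 = 2.57×10^8 J m⁻² K⁻¹.
ω = 2π / 3.15×10^7 s = 1.99×10^-7 s⁻¹.
Phase lag φ = arctan(Cω/λ) = arctan(51.2/14.57) = 1.29 rad.
Time lag = φ / ω = 1.29 / 1.99×10^-7 = 6.49×10^6 s = 75.1 days.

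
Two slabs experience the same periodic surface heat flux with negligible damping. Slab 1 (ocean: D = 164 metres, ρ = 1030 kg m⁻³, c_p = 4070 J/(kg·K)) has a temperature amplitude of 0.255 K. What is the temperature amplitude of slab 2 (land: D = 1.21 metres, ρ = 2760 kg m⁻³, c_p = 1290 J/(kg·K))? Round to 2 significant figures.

C_ocean = 6.88×10^8 J/(m²·K); C_land = 4.31×10^6 J/(m²·K).
A ∝ 1/C ⇒ A_land = A_ocean × C_ocean/C_land = 0.255 × 160 = 40.7 K.

41 K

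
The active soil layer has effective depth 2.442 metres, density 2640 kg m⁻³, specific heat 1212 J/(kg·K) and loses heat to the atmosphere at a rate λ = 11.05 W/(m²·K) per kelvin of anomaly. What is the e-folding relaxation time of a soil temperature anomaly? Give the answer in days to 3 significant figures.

8.18 days

Areal heat capacity C = ρ c_p D = 2640 × 1212 × 2.442 = 7.81×10^6 J/(m²·K).
Relaxation time τ = C / λ = 7.81×10^6 / 11.05 = 7.07×10^5 s.
In days: 7.07×10^5 s / (86400 s/day) = 8.18 days.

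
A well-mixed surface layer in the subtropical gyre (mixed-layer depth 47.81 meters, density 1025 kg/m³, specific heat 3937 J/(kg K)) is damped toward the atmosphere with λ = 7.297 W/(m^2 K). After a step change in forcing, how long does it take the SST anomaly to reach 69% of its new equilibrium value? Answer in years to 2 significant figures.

Areal heat capacity C = ρ c_p D = 1025 × 3937 × 47.81 = 1.93×10^8 J/(m²·K).
τ = C / λ = 1.93×10^8 / 7.297 = 2.64×10^7 s.
Fraction reached: 1 − e^(−t/τ) = 0.69 ⇒ t = −τ ln(1 − 0.69) = τ × 1.17.
t = 3.10×10^7 s = 0.981 years.

0.98 years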